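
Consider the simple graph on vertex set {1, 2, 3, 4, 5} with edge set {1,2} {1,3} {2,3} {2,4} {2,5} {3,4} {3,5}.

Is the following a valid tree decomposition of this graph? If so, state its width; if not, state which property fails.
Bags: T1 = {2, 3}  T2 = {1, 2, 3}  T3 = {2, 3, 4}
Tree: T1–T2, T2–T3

No — vertex 5 appears in no bag.

A tree decomposition must satisfy three properties: every vertex lies in some bag; for every edge, both endpoints lie together in some bag; and for every vertex, the bags containing it form a connected subtree. Here vertex 5 appears in no bag, so the decomposition is invalid.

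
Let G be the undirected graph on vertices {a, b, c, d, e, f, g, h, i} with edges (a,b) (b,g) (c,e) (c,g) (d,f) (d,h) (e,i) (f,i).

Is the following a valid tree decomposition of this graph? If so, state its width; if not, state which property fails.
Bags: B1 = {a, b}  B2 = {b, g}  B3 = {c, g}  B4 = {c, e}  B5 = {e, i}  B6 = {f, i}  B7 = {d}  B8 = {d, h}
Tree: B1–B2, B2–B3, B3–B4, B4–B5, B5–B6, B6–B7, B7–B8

A tree decomposition must satisfy three properties: every vertex lies in some bag; for every edge, both endpoints lie together in some bag; and for every vertex, the bags containing it form a connected subtree. Here edge (f,d) lies in no bag, so the decomposition is invalid.

No — edge (f,d) lies in no bag.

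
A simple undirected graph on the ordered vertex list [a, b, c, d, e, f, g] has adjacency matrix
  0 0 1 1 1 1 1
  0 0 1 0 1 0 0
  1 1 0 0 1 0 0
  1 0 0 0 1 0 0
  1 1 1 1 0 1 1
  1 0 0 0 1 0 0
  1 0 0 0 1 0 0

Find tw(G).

A width-2 tree decomposition is:
Bags: B1 = {a, e, g}  B2 = {a, d, e}  B3 = {a, c, e}  B4 = {b, c, e}  B5 = {a, e, f}
Tree: B1–B2, B2–B3, B3–B4, B2–B5
Every bag has size at most 3, so the width is 3 − 1 = 2 and tw(G) ≤ 2. On the other hand G contains the 3-clique {a, d, e}. A clique must lie in a single bag of any decomposition, so no decomposition can have width below 2. Combining the bounds, tw(G) = 2.

2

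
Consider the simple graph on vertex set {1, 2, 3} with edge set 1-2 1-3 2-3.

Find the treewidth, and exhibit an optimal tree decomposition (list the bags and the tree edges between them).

Treewidth 2.
Bags: B1 = {1, 2, 3}
Tree: (single bag)

With just one bag of size 3, the width is 3 − 1 = 2, so tw(G) ≤ 2. For the lower bound, the 3 vertices {1, 2, 3} are pairwise adjacent, and any tree decomposition puts a clique entirely inside one bag — forcing width ≥ 2. Combining the bounds, tw(G) = 2.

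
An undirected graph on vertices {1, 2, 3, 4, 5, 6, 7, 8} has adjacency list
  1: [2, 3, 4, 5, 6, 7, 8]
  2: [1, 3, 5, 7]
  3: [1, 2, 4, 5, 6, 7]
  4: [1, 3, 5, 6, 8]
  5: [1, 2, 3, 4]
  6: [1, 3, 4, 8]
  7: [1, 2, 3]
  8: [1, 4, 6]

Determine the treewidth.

3

A width-3 tree decomposition is:
Bags: B1 = {1, 3, 4, 5}  B2 = {1, 3, 4, 6}  B3 = {1, 2, 3, 5}  B4 = {1, 2, 3, 7}  B5 = {1, 4, 6, 8}
Tree: B1–B2, B1–B3, B3–B4, B2–B5
The largest bag has 4 vertices, giving width 3; this decomposition certifies tw(G) ≤ 3. On the other hand G contains the 4-clique {1, 4, 6, 8}. A clique must lie in a single bag of any decomposition, so no decomposition can have width below 3. Combining the bounds, tw(G) = 3.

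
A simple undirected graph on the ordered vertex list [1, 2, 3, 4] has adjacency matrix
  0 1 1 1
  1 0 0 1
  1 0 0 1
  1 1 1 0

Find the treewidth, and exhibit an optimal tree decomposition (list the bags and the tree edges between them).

Treewidth 2.
One such decomposition:
Bags: B1 = {1, 3, 4}  B2 = {1, 2, 4}
Tree: B1–B2

The largest bag has 3 vertices, giving width 2; this decomposition certifies tw(G) ≤ 2. Conversely, {1, 2, 4} is a clique of size 3, and the vertices of any clique must share a bag in every tree decomposition; so some bag has ≥ 3 vertices and tw(G) ≥ 2. Combining the bounds, tw(G) = 2.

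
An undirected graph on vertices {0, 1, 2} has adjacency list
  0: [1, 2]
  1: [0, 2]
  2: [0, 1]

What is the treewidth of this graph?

2

A width-2 tree decomposition is:
Bags: B1 = {0, 1, 2}
Tree: (single bag)
With just one bag of size 3, the width is 3 − 1 = 2, so tw(G) ≤ 2. Conversely, {0, 1, 2} is a clique of size 3, and the vertices of any clique must share a bag in every tree decomposition; so some bag has ≥ 3 vertices and tw(G) ≥ 2. Therefore the treewidth is 2.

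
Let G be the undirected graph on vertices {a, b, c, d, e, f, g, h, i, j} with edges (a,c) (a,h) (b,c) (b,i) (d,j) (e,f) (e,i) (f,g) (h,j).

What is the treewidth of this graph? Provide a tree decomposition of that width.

Every bag has size at most 2, so the width is 2 − 1 = 1 and tw(G) ≤ 1. G has an edge, so its treewidth is at least 1. The upper and lower bounds meet at 1, so that is the treewidth.

Treewidth 1.
One optimal decomposition is:
Bags: B1 = {f, g}  B2 = {e, f}  B3 = {e, i}  B4 = {b, i}  B5 = {b, c}  B6 = {a, c}  B7 = {a, h}  B8 = {h, j}  B9 = {d, j}
Tree: B1–B2, B2–B3, B3–B4, B4–B5, B5–B6, B6–B7, B7–B8, B8–B9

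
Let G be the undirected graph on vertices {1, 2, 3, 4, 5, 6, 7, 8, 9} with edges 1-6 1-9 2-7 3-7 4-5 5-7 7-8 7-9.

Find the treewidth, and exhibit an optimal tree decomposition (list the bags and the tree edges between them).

Every bag has size at most 2, so the width is 2 − 1 = 1 and tw(G) ≤ 1. Since G has at least one edge (e.g. 5–7), it is not an edgeless graph, so tw(G) ≥ 1. The upper and lower bounds meet at 1, so that is the treewidth.

Treewidth 1.
One such decomposition:
Bags: B1 = {5, 7}  B2 = {7, 8}  B3 = {4, 5}  B4 = {7, 9}  B5 = {1, 9}  B6 = {1, 6}  B7 = {3, 7}  B8 = {2, 7}
Tree: B1–B2, B1–B3, B1–B4, B4–B5, B5–B6, B2–B7, B1–B8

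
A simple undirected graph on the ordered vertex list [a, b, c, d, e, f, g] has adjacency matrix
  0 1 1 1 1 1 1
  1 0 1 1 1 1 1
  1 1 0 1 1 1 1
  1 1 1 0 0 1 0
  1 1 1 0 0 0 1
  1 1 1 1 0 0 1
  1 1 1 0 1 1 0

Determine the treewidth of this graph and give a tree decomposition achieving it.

Every bag has size at most 5, so the width is 5 − 1 = 4 and tw(G) ≤ 4. Conversely, {a, b, c, e, g} is a clique of size 5, and the vertices of any clique must share a bag in every tree decomposition; so some bag has ≥ 5 vertices and tw(G) ≥ 4. Hence tw(G) = 4 exactly.

Treewidth 4.
Bags: B1 = {a, b, c, e, g}  B2 = {a, b, c, f, g}  B3 = {a, b, c, d, f}
Tree: B1–B2, B2–B3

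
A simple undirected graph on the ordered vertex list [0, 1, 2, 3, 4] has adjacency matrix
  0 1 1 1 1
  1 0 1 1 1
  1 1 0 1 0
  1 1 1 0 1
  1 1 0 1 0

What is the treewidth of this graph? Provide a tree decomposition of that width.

Treewidth 3.
Bags: B1 = {0, 1, 2, 3}  B2 = {0, 1, 3, 4}
Tree: B1–B2

Each bag holds 4 vertices, so the decomposition has width 3, which upper-bounds the treewidth. For the lower bound, the 4 vertices {0, 1, 2, 3} are pairwise adjacent, and any tree decomposition puts a clique entirely inside one bag — forcing width ≥ 3. The upper and lower bounds meet at 3, so that is the treewidth.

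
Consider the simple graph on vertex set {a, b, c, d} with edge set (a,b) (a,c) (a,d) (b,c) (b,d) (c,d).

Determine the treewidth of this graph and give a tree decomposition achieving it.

Treewidth 3.
Bags: B1 = {a, b, c, d}
Tree: (single bag)

With just one bag of size 4, the width is 4 − 1 = 3, so tw(G) ≤ 3. On the other hand G contains the 4-clique {a, b, c, d}. A clique must lie in a single bag of any decomposition, so no decomposition can have width below 3. Hence tw(G) = 3 exactly.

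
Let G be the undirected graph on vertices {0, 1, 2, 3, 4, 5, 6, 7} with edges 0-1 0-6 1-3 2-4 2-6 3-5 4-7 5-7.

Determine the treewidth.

A width-2 tree decomposition is:
Bags: B1 = {2, 4, 7}  B2 = {2, 6, 7}  B3 = {0, 6, 7}  B4 = {0, 1, 7}  B5 = {1, 3, 7}  B6 = {3, 5, 7}
Tree: B1–B2, B2–B3, B3–B4, B4–B5, B5–B6
Every bag has size at most 3, so the width is 3 − 1 = 2 and tw(G) ≤ 2. Since 7–4–2–6–0–1–3–5–7 is a cycle in G, G is not acyclic. Forests are exactly the graphs of treewidth ≤ 1, so tw(G) ≥ 2. The upper and lower bounds meet at 2, so that is the treewidth.

2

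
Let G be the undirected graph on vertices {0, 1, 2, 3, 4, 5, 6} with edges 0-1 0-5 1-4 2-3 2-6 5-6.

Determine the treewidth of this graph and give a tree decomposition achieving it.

Each bag holds 2 vertices, so the decomposition has width 1, which upper-bounds the treewidth. Since G has at least one edge (e.g. 4–1), it is not an edgeless graph, so tw(G) ≥ 1. Hence tw(G) = 1 exactly.

Treewidth 1.
Bags: B1 = {1, 4}  B2 = {0, 1}  B3 = {0, 5}  B4 = {5, 6}  B5 = {2, 6}  B6 = {2, 3}
Tree: B1–B2, B2–B3, B3–B4, B4–B5, B5–B6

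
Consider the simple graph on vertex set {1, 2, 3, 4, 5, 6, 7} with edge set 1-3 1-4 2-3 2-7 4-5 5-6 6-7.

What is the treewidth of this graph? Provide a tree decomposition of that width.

Treewidth 2.
One such decomposition:
Bags: B1 = {5, 6, 7}  B2 = {4, 5, 7}  B3 = {1, 4, 7}  B4 = {1, 3, 7}  B5 = {2, 3, 7}
Tree: B1–B2, B2–B3, B3–B4, B4–B5

Every bag has size at most 3, so the width is 3 − 1 = 2 and tw(G) ≤ 2. For the lower bound, G contains the cycle 7–6–5–4–1–3–2–7, so G is not a forest; only forests have treewidth ≤ 1, hence tw(G) ≥ 2. Hence tw(G) = 2 exactly.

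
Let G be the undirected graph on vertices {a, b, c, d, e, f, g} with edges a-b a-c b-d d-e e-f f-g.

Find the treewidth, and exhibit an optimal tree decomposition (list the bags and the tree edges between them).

Treewidth 1.
One optimal decomposition is:
Bags: B1 = {a, c}  B2 = {a, b}  B3 = {b, d}  B4 = {d, e}  B5 = {e, f}  B6 = {f, g}
Tree: B1–B2, B2–B3, B3–B4, B4–B5, B5–B6

Each bag holds 2 vertices, so the decomposition has width 1, which upper-bounds the treewidth. G has an edge, so its treewidth is at least 1. The upper and lower bounds meet at 1, so that is the treewidth.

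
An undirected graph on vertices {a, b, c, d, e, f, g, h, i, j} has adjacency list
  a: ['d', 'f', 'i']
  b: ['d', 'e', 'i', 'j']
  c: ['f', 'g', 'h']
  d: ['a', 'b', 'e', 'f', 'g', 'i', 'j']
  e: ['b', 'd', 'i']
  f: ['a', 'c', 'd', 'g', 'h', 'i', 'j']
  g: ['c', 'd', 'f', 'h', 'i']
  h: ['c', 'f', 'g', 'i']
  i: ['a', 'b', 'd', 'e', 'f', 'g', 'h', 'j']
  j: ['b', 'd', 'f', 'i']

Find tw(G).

3

A width-3 tree decomposition is:
Bags: B1 = {b, d, i, j}  B2 = {d, f, i, j}  B3 = {a, d, f, i}  B4 = {d, f, g, i}  B5 = {b, d, e, i}  B6 = {f, g, h, i}  B7 = {c, f, g, h}
Tree: B1–B2, B2–B3, B3–B4, B1–B5, B4–B6, B6–B7
Each bag holds 4 vertices, so the decomposition has width 3, which upper-bounds the treewidth. Conversely, {c, f, g, h} is a clique of size 4, and the vertices of any clique must share a bag in every tree decomposition; so some bag has ≥ 4 vertices and tw(G) ≥ 3. Hence tw(G) = 3 exactly.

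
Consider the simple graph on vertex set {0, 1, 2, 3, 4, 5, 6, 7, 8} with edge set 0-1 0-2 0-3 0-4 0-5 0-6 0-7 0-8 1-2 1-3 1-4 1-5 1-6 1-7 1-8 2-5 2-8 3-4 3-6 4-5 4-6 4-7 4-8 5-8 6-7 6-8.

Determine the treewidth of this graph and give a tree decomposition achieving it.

Each bag holds 5 vertices, so the decomposition has width 4, which upper-bounds the treewidth. For the lower bound, the 5 vertices {0, 1, 2, 5, 8} are pairwise adjacent, and any tree decomposition puts a clique entirely inside one bag — forcing width ≥ 4. The upper and lower bounds meet at 4, so that is the treewidth.

Treewidth 4.
One such decomposition:
Bags: B1 = {0, 1, 4, 6, 8}  B2 = {0, 1, 3, 4, 6}  B3 = {0, 1, 4, 6, 7}  B4 = {0, 1, 4, 5, 8}  B5 = {0, 1, 2, 5, 8}
Tree: B1–B2, B2–B3, B1–B4, B4–B5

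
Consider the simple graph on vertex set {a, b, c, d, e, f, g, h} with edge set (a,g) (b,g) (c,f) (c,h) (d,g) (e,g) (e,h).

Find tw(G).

1

A width-1 tree decomposition is:
Bags: B1 = {e, h}  B2 = {e, g}  B3 = {c, h}  B4 = {c, f}  B5 = {a, g}  B6 = {d, g}  B7 = {b, g}
Tree: B1–B2, B1–B3, B3–B4, B2–B5, B2–B6, B2–B7
Every bag has size at most 2, so the width is 2 − 1 = 1 and tw(G) ≤ 1. Since G has at least one edge (e.g. h–e), it is not an edgeless graph, so tw(G) ≥ 1. The upper and lower bounds meet at 1, so that is the treewidth.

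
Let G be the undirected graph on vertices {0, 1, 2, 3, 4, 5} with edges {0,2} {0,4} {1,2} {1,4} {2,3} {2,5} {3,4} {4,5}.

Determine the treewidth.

A width-2 tree decomposition is:
Bags: B1 = {2, 3, 4}  B2 = {0, 2, 4}  B3 = {1, 2, 4}  B4 = {2, 4, 5}
Tree: B1–B2, B2–B3, B3–B4
The largest bag has 3 vertices, giving width 2; this decomposition certifies tw(G) ≤ 2. Since 2–3–4–0–2 is a cycle in G, G is not acyclic. Forests are exactly the graphs of treewidth ≤ 1, so tw(G) ≥ 2. Combining the bounds, tw(G) = 2.

2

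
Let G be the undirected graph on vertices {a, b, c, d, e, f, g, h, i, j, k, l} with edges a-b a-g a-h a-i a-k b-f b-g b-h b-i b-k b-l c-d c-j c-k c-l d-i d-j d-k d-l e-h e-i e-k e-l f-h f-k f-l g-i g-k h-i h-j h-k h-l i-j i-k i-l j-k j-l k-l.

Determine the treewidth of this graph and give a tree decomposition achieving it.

Every bag has size at most 5, so the width is 5 − 1 = 4 and tw(G) ≤ 4. On the other hand G contains the 5-clique {c, d, j, k, l}. A clique must lie in a single bag of any decomposition, so no decomposition can have width below 4. Combining the bounds, tw(G) = 4.

Treewidth 4.
One such decomposition:
Bags: B1 = {b, h, i, k, l}  B2 = {h, i, j, k, l}  B3 = {a, b, h, i, k}  B4 = {e, h, i, k, l}  B5 = {a, b, g, i, k}  B6 = {b, f, h, k, l}  B7 = {d, i, j, k, l}  B8 = {c, d, j, k, l}
Tree: B1–B2, B1–B3, B2–B4, B3–B5, B1–B6, B2–B7, B7–B8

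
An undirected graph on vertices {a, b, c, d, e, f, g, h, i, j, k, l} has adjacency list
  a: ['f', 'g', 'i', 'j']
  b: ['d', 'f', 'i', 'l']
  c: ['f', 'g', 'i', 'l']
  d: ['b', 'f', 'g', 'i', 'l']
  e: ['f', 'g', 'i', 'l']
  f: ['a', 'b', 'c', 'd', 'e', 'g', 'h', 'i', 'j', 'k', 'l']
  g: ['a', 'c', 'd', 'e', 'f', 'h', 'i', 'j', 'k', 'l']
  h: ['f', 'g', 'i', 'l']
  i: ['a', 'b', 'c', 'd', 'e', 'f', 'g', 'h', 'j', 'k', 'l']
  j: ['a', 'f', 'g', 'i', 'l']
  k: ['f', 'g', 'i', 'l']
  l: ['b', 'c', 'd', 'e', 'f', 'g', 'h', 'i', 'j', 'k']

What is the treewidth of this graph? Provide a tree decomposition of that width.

Treewidth 4.
One such decomposition:
Bags: B1 = {d, f, g, i, l}  B2 = {c, f, g, i, l}  B3 = {b, d, f, i, l}  B4 = {f, g, i, j, l}  B5 = {f, g, i, k, l}  B6 = {e, f, g, i, l}  B7 = {a, f, g, i, j}  B8 = {f, g, h, i, l}
Tree: B1–B2, B1–B3, B2–B4, B4–B5, B2–B6, B4–B7, B5–B8

Every bag has size at most 5, so the width is 5 − 1 = 4 and tw(G) ≤ 4. On the other hand G contains the 5-clique {a, f, g, i, j}. A clique must lie in a single bag of any decomposition, so no decomposition can have width below 4. Hence tw(G) = 4 exactly.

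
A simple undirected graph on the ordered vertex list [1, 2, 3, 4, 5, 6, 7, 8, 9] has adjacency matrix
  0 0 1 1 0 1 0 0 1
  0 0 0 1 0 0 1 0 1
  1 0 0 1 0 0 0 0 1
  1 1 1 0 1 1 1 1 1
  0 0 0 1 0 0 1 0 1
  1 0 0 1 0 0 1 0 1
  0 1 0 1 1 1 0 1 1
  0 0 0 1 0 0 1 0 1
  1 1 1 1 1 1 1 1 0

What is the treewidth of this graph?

A width-3 tree decomposition is:
Bags: B1 = {1, 3, 4, 9}  B2 = {1, 4, 6, 9}  B3 = {4, 6, 7, 9}  B4 = {2, 4, 7, 9}  B5 = {4, 7, 8, 9}  B6 = {4, 5, 7, 9}
Tree: B1–B2, B2–B3, B3–B4, B3–B5, B3–B6
The largest bag has 4 vertices, giving width 3; this decomposition certifies tw(G) ≤ 3. For the lower bound, the 4 vertices {1, 3, 4, 9} are pairwise adjacent, and any tree decomposition puts a clique entirely inside one bag — forcing width ≥ 3. Therefore the treewidth is 3.

3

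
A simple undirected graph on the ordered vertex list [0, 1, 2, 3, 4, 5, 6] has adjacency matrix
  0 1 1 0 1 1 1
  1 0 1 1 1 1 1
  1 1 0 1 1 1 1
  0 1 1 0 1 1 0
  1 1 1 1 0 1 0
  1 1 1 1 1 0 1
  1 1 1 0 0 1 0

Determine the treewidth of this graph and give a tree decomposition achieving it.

Treewidth 4.
Bags: B1 = {1, 2, 3, 4, 5}  B2 = {0, 1, 2, 4, 5}  B3 = {0, 1, 2, 5, 6}
Tree: B1–B2, B2–B3

The largest bag has 5 vertices, giving width 4; this decomposition certifies tw(G) ≤ 4. For the lower bound, the 5 vertices {0, 1, 2, 4, 5} are pairwise adjacent, and any tree decomposition puts a clique entirely inside one bag — forcing width ≥ 4. Therefore the treewidth is 4.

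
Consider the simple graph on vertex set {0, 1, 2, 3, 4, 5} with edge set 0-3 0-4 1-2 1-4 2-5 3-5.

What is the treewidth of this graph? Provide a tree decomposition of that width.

The largest bag has 3 vertices, giving width 2; this decomposition certifies tw(G) ≤ 2. For the lower bound, G contains the cycle 0–4–1–2–5–3–0, so G is not a forest; only forests have treewidth ≤ 1, hence tw(G) ≥ 2. Combining the bounds, tw(G) = 2.

Treewidth 2.
One such decomposition:
Bags: B1 = {0, 1, 4}  B2 = {0, 1, 2}  B3 = {0, 2, 5}  B4 = {0, 3, 5}
Tree: B1–B2, B2–B3, B3–B4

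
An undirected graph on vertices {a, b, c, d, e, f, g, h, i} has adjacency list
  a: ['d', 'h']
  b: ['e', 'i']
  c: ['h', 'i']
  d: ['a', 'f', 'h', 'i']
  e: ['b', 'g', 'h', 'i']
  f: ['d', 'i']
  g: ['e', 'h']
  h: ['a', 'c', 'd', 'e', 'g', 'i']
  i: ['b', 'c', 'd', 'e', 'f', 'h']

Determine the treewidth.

2

A width-2 tree decomposition is:
Bags: B1 = {e, h, i}  B2 = {c, h, i}  B3 = {e, g, h}  B4 = {d, h, i}  B5 = {b, e, i}  B6 = {d, f, i}  B7 = {a, d, h}
Tree: B1–B2, B1–B3, B1–B4, B1–B5, B4–B6, B4–B7
The largest bag has 3 vertices, giving width 2; this decomposition certifies tw(G) ≤ 2. For the lower bound, the 3 vertices {e, g, h} are pairwise adjacent, and any tree decomposition puts a clique entirely inside one bag — forcing width ≥ 2. Hence tw(G) = 2 exactly.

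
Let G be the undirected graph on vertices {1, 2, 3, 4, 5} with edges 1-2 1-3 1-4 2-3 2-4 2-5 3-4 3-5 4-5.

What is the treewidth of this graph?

3

A width-3 tree decomposition is:
Bags: B1 = {1, 2, 3, 4}  B2 = {2, 3, 4, 5}
Tree: B1–B2
Each bag holds 4 vertices, so the decomposition has width 3, which upper-bounds the treewidth. On the other hand G contains the 4-clique {1, 2, 3, 4}. A clique must lie in a single bag of any decomposition, so no decomposition can have width below 3. Hence tw(G) = 3 exactly.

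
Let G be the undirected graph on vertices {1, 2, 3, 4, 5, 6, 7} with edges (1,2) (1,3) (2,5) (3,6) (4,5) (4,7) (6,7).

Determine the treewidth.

A width-2 tree decomposition is:
Bags: B1 = {1, 2, 3}  B2 = {2, 3, 5}  B3 = {3, 4, 5}  B4 = {3, 4, 7}  B5 = {3, 6, 7}
Tree: B1–B2, B2–B3, B3–B4, B4–B5
Every bag has size at most 3, so the width is 3 − 1 = 2 and tw(G) ≤ 2. For the lower bound, G contains the cycle 3–1–2–5–4–7–6–3, so G is not a forest; only forests have treewidth ≤ 1, hence tw(G) ≥ 2. The upper and lower bounds meet at 2, so that is the treewidth.

2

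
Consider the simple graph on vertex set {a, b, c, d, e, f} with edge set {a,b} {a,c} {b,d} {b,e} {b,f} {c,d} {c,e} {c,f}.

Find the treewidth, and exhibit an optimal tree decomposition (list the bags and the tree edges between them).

Every bag has size at most 3, so the width is 3 − 1 = 2 and tw(G) ≤ 2. Since e–b–f–c–e is a cycle in G, G is not acyclic. Forests are exactly the graphs of treewidth ≤ 1, so tw(G) ≥ 2. The upper and lower bounds meet at 2, so that is the treewidth.

Treewidth 2.
Bags: B1 = {b, c, e}  B2 = {b, c, f}  B3 = {b, c, d}  B4 = {a, b, c}
Tree: B1–B2, B2–B3, B3–B4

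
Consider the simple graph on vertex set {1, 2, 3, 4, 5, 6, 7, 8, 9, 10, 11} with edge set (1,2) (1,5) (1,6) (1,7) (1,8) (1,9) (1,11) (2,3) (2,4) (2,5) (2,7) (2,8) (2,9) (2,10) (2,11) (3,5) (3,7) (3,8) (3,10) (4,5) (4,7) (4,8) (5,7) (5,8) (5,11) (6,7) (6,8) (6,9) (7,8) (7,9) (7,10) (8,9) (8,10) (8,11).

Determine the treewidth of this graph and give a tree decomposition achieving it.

The largest bag has 5 vertices, giving width 4; this decomposition certifies tw(G) ≤ 4. On the other hand G contains the 5-clique {1, 2, 5, 8, 11}. A clique must lie in a single bag of any decomposition, so no decomposition can have width below 4. Hence tw(G) = 4 exactly.

Treewidth 4.
One optimal decomposition is:
Bags: B1 = {2, 4, 5, 7, 8}  B2 = {2, 3, 5, 7, 8}  B3 = {1, 2, 5, 7, 8}  B4 = {1, 2, 7, 8, 9}  B5 = {2, 3, 7, 8, 10}  B6 = {1, 6, 7, 8, 9}  B7 = {1, 2, 5, 8, 11}
Tree: B1–B2, B1–B3, B3–B4, B2–B5, B4–B6, B3–B7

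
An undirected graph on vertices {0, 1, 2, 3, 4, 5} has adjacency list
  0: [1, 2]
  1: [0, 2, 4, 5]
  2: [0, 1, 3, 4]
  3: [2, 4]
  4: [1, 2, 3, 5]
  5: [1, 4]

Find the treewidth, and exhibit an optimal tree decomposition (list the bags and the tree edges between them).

The largest bag has 3 vertices, giving width 2; this decomposition certifies tw(G) ≤ 2. Conversely, {0, 1, 2} is a clique of size 3, and the vertices of any clique must share a bag in every tree decomposition; so some bag has ≥ 3 vertices and tw(G) ≥ 2. Hence tw(G) = 2 exactly.

Treewidth 2.
Bags: B1 = {1, 2, 4}  B2 = {1, 4, 5}  B3 = {0, 1, 2}  B4 = {2, 3, 4}
Tree: B1–B2, B1–B3, B1–B4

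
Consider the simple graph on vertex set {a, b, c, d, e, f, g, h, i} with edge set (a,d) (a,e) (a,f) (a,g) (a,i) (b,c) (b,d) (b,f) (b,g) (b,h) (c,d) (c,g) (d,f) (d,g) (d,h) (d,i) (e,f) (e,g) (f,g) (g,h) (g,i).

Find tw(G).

A width-3 tree decomposition is:
Bags: B1 = {a, d, f, g}  B2 = {b, d, f, g}  B3 = {a, e, f, g}  B4 = {b, c, d, g}  B5 = {b, d, g, h}  B6 = {a, d, g, i}
Tree: B1–B2, B1–B3, B2–B4, B4–B5, B1–B6
The largest bag has 4 vertices, giving width 3; this decomposition certifies tw(G) ≤ 3. Conversely, {a, d, f, g} is a clique of size 4, and the vertices of any clique must share a bag in every tree decomposition; so some bag has ≥ 4 vertices and tw(G) ≥ 3. The upper and lower bounds meet at 3, so that is the treewidth.

3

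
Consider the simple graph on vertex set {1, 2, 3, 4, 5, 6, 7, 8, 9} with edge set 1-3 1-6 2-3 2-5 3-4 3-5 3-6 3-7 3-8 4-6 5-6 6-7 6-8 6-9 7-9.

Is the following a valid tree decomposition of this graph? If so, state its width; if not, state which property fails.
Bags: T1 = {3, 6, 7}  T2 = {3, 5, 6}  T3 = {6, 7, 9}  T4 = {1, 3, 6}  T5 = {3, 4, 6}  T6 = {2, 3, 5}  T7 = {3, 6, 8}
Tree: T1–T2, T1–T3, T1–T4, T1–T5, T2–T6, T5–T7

Yes; width 2.

Checking the three conditions: (i) the bags cover all of {1, 2, 3, 4, 5, 6, 7, 8, 9}; (ii) for each edge, some bag contains both endpoints; (iii) the bags containing any fixed vertex form a subtree. All hold, so the decomposition is valid with width 3 − 1 = 2.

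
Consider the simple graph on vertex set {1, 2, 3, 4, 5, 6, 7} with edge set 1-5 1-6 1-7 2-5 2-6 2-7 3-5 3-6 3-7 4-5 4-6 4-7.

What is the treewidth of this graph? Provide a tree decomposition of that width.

Every bag has size at most 4, so the width is 4 − 1 = 3 and tw(G) ≤ 3. For the lower bound: the 4 vertex sets {1,5}, {4,7}, {6}, {3} are disjoint, each induces a connected subgraph, and every pair is joined by at least one edge of G. Contracting each set to a single vertex therefore yields K_{4} as a minor, and since treewidth is minor-monotone, tw(G) ≥ tw(K_{4}) = 3. Combining the bounds, tw(G) = 3.

Treewidth 3.
Bags: B1 = {1, 5, 6, 7}  B2 = {4, 5, 6, 7}  B3 = {3, 5, 6, 7}  B4 = {2, 5, 6, 7}
Tree: B1–B2, B2–B3, B3–B4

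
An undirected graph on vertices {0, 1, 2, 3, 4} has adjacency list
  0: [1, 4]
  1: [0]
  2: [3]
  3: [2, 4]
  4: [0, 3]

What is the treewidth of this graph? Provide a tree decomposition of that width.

Every bag has size at most 2, so the width is 2 − 1 = 1 and tw(G) ≤ 1. Any graph with an edge has treewidth ≥ 1, and G has the edge 2–3. Therefore the treewidth is 1.

Treewidth 1.
One optimal decomposition is:
Bags: B1 = {2, 3}  B2 = {3, 4}  B3 = {0, 4}  B4 = {0, 1}
Tree: B1–B2, B2–B3, B3–B4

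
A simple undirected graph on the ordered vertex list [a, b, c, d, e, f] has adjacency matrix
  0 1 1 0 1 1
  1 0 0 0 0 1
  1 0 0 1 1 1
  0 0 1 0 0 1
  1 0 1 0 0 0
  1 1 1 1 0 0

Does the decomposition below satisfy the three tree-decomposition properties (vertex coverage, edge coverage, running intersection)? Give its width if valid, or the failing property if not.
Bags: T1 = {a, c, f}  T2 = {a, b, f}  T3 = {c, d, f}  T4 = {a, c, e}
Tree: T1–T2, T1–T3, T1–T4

Yes; width 2.

Checking the three conditions: (i) the bags cover all of {a, b, c, d, e, f}; (ii) for each edge, some bag contains both endpoints; (iii) the bags containing any fixed vertex form a subtree. All hold, so the decomposition is valid with width 3 − 1 = 2.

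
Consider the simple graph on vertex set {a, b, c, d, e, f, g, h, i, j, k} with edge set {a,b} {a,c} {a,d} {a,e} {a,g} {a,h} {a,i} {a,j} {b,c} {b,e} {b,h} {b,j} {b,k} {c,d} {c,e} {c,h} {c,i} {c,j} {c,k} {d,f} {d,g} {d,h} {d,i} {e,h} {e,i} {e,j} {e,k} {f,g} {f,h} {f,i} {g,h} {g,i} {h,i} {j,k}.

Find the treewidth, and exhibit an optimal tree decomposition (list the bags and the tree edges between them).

Treewidth 4.
Bags: B1 = {a, c, d, h, i}  B2 = {a, c, e, h, i}  B3 = {a, d, g, h, i}  B4 = {a, b, c, e, h}  B5 = {a, b, c, e, j}  B6 = {d, f, g, h, i}  B7 = {b, c, e, j, k}
Tree: B1–B2, B1–B3, B2–B4, B4–B5, B3–B6, B5–B7

The largest bag has 5 vertices, giving width 4; this decomposition certifies tw(G) ≤ 4. For the lower bound, the 5 vertices {a, b, c, e, j} are pairwise adjacent, and any tree decomposition puts a clique entirely inside one bag — forcing width ≥ 4. Combining the bounds, tw(G) = 4.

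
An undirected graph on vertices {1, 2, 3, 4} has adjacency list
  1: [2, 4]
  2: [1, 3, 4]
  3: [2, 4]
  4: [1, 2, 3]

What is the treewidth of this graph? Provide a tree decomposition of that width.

Treewidth 2.
One such decomposition:
Bags: B1 = {2, 3, 4}  B2 = {1, 2, 4}
Tree: B1–B2

Every bag has size at most 3, so the width is 3 − 1 = 2 and tw(G) ≤ 2. Conversely, {1, 2, 4} is a clique of size 3, and the vertices of any clique must share a bag in every tree decomposition; so some bag has ≥ 3 vertices and tw(G) ≥ 2. Therefore the treewidth is 2.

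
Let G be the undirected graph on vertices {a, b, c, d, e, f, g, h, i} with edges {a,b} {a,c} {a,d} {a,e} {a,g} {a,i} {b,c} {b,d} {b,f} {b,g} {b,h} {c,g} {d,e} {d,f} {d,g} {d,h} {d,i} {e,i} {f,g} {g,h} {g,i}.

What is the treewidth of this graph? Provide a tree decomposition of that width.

Every bag has size at most 4, so the width is 4 − 1 = 3 and tw(G) ≤ 3. On the other hand G contains the 4-clique {b, d, g, h}. A clique must lie in a single bag of any decomposition, so no decomposition can have width below 3. Hence tw(G) = 3 exactly.

Treewidth 3.
One such decomposition:
Bags: B1 = {a, b, c, g}  B2 = {a, b, d, g}  B3 = {b, d, g, h}  B4 = {a, d, g, i}  B5 = {a, d, e, i}  B6 = {b, d, f, g}
Tree: B1–B2, B2–B3, B2–B4, B4–B5, B3–B6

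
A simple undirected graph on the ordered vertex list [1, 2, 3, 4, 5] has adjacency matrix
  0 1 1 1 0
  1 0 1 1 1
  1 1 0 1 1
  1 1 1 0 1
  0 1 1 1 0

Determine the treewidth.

3

A width-3 tree decomposition is:
Bags: B1 = {2, 3, 4, 5}  B2 = {1, 2, 3, 4}
Tree: B1–B2
Every bag has size at most 4, so the width is 4 − 1 = 3 and tw(G) ≤ 3. Conversely, {1, 2, 3, 4} is a clique of size 4, and the vertices of any clique must share a bag in every tree decomposition; so some bag has ≥ 4 vertices and tw(G) ≥ 3. Therefore the treewidth is 3.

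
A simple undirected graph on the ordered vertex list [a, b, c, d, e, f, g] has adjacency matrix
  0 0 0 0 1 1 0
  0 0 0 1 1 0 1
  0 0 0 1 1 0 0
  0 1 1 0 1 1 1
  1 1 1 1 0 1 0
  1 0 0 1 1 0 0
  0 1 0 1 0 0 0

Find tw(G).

A width-2 tree decomposition is:
Bags: B1 = {d, e, f}  B2 = {b, d, e}  B3 = {c, d, e}  B4 = {b, d, g}  B5 = {a, e, f}
Tree: B1–B2, B1–B3, B2–B4, B1–B5
Each bag holds 3 vertices, so the decomposition has width 2, which upper-bounds the treewidth. Conversely, {b, d, g} is a clique of size 3, and the vertices of any clique must share a bag in every tree decomposition; so some bag has ≥ 3 vertices and tw(G) ≥ 2. Combining the bounds, tw(G) = 2.

2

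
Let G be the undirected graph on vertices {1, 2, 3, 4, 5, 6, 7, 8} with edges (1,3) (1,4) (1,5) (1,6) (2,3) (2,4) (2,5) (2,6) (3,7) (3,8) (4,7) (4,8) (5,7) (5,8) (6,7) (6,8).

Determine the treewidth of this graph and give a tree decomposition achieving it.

Each bag holds 5 vertices, so the decomposition has width 4, which upper-bounds the treewidth. For the lower bound: the 5 vertex sets {5,8}, {4,7}, {2,6}, {3}, {1} are disjoint, each induces a connected subgraph, and every pair is joined by at least one edge of G. Contracting each set to a single vertex therefore yields K_{5} as a minor, and since treewidth is minor-monotone, tw(G) ≥ tw(K_{5}) = 4. The upper and lower bounds meet at 4, so that is the treewidth.

Treewidth 4.
Bags: B1 = {3, 4, 5, 6, 8}  B2 = {3, 4, 5, 6, 7}  B3 = {2, 3, 4, 5, 6}  B4 = {1, 3, 4, 5, 6}
Tree: B1–B2, B2–B3, B3–B4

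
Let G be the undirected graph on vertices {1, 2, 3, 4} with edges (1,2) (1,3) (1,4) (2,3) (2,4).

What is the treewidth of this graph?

2

A width-2 tree decomposition is:
Bags: B1 = {1, 2, 4}  B2 = {1, 2, 3}
Tree: B1–B2
Each bag holds 3 vertices, so the decomposition has width 2, which upper-bounds the treewidth. For the lower bound, the 3 vertices {1, 2, 3} are pairwise adjacent, and any tree decomposition puts a clique entirely inside one bag — forcing width ≥ 2. Hence tw(G) = 2 exactly.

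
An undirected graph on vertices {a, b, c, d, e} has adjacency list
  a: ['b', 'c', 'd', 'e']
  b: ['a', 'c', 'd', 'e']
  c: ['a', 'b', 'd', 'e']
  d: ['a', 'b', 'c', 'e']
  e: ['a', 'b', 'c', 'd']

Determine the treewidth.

4

A width-4 tree decomposition is:
Bags: B1 = {a, b, c, d, e}
Tree: (single bag)
A single bag containing all 5 vertices is trivially a valid decomposition of width 4. Conversely, {a, b, c, d, e} is a clique of size 5, and the vertices of any clique must share a bag in every tree decomposition; so some bag has ≥ 5 vertices and tw(G) ≥ 4. Combining the bounds, tw(G) = 4.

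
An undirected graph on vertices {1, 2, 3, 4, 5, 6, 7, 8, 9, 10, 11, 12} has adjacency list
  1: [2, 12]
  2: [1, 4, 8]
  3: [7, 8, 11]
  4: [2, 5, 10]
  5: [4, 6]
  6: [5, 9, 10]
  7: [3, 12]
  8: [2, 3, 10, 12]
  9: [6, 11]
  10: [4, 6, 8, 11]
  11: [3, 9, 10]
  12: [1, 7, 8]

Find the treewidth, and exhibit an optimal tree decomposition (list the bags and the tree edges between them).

The largest bag has 4 vertices, giving width 3; this decomposition certifies tw(G) ≤ 3. For the lower bound: the 4 vertex sets {5,6,9}, {4}, {10}, {2,3,8,11} are disjoint, each induces a connected subgraph, and every pair is joined by at least one edge of G. Contracting each set to a single vertex therefore yields K_{4} as a minor, and since treewidth is minor-monotone, tw(G) ≥ tw(K_{4}) = 3. The upper and lower bounds meet at 3, so that is the treewidth.

Treewidth 3.
Bags: B1 = {4, 5, 6, 9}  B2 = {4, 6, 9, 10}  B3 = {4, 9, 10, 11}  B4 = {2, 4, 10, 11}  B5 = {2, 8, 10, 11}  B6 = {2, 3, 8, 11}  B7 = {1, 2, 3, 8}  B8 = {1, 3, 8, 12}  B9 = {1, 3, 7, 12}
Tree: B1–B2, B2–B3, B3–B4, B4–B5, B5–B6, B6–B7, B7–B8, B8–B9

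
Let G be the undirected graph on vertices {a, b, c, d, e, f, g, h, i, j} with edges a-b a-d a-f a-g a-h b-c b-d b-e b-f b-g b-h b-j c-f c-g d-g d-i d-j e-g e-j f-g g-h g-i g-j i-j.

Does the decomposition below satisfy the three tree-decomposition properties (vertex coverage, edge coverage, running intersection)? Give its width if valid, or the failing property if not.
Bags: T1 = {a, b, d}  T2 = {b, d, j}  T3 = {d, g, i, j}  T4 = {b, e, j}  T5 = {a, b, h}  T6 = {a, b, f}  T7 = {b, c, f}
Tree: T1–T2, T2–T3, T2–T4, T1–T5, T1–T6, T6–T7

No — edge (a,g) lies in no bag.

A tree decomposition must satisfy three properties: every vertex lies in some bag; for every edge, both endpoints lie together in some bag; and for every vertex, the bags containing it form a connected subtree. Here edge (a,g) lies in no bag, so the decomposition is invalid.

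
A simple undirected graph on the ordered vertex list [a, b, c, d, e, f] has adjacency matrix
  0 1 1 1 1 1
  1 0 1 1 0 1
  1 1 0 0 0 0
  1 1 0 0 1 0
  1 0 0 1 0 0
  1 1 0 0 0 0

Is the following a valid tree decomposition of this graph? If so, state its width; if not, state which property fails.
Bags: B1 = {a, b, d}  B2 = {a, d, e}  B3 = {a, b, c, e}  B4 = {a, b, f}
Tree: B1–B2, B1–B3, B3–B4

No — bags containing vertex e are not connected in the tree.

A tree decomposition must satisfy three properties: every vertex lies in some bag; for every edge, both endpoints lie together in some bag; and for every vertex, the bags containing it form a connected subtree. Here bags containing vertex e are not connected in the tree, so the decomposition is invalid.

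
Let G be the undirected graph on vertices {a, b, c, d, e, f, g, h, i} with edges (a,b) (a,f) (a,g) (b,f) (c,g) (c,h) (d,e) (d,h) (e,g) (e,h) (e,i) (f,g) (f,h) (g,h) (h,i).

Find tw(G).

A width-2 tree decomposition is:
Bags: B1 = {e, g, h}  B2 = {f, g, h}  B3 = {e, h, i}  B4 = {d, e, h}  B5 = {a, f, g}  B6 = {a, b, f}  B7 = {c, g, h}
Tree: B1–B2, B1–B3, B1–B4, B2–B5, B5–B6, B2–B7
Each bag holds 3 vertices, so the decomposition has width 2, which upper-bounds the treewidth. Conversely, {d, e, h} is a clique of size 3, and the vertices of any clique must share a bag in every tree decomposition; so some bag has ≥ 3 vertices and tw(G) ≥ 2. Hence tw(G) = 2 exactly.

2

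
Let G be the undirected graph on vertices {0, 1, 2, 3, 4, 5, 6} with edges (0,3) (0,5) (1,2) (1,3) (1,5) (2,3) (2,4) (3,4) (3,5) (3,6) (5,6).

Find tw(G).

A width-2 tree decomposition is:
Bags: B1 = {1, 3, 5}  B2 = {0, 3, 5}  B3 = {1, 2, 3}  B4 = {3, 5, 6}  B5 = {2, 3, 4}
Tree: B1–B2, B1–B3, B1–B4, B3–B5
Every bag has size at most 3, so the width is 3 − 1 = 2 and tw(G) ≤ 2. On the other hand G contains the 3-clique {1, 2, 3}. A clique must lie in a single bag of any decomposition, so no decomposition can have width below 2. Therefore the treewidth is 2.

2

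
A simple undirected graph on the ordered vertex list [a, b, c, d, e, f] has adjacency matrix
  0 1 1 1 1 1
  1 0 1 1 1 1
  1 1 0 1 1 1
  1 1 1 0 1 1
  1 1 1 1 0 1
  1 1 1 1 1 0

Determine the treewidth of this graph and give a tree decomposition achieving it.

With just one bag of size 6, the width is 6 − 1 = 5, so tw(G) ≤ 5. On the other hand G contains the 6-clique {a, b, c, d, e, f}. A clique must lie in a single bag of any decomposition, so no decomposition can have width below 5. Therefore the treewidth is 5.

Treewidth 5.
One such decomposition:
Bags: B1 = {a, b, c, d, e, f}
Tree: (single bag)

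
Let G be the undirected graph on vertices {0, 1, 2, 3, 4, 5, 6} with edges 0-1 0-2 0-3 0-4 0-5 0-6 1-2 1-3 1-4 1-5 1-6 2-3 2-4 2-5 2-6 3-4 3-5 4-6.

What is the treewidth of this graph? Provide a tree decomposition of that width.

The largest bag has 5 vertices, giving width 4; this decomposition certifies tw(G) ≤ 4. Conversely, {0, 1, 2, 3, 4} is a clique of size 5, and the vertices of any clique must share a bag in every tree decomposition; so some bag has ≥ 5 vertices and tw(G) ≥ 4. The upper and lower bounds meet at 4, so that is the treewidth.

Treewidth 4.
One optimal decomposition is:
Bags: B1 = {0, 1, 2, 3, 5}  B2 = {0, 1, 2, 3, 4}  B3 = {0, 1, 2, 4, 6}
Tree: B1–B2, B2–B3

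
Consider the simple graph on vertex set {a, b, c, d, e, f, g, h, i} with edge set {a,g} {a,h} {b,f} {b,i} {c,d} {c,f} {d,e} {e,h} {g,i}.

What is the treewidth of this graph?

A width-2 tree decomposition is:
Bags: B1 = {b, c, f}  B2 = {b, c, i}  B3 = {c, g, i}  B4 = {a, c, g}  B5 = {a, c, h}  B6 = {c, e, h}  B7 = {c, d, e}
Tree: B1–B2, B2–B3, B3–B4, B4–B5, B5–B6, B6–B7
The largest bag has 3 vertices, giving width 2; this decomposition certifies tw(G) ≤ 2. The edges c–f–b–i–g–a–h–e–d–c form a cycle, so G is not a tree and its treewidth is at least 2. Therefore the treewidth is 2.

2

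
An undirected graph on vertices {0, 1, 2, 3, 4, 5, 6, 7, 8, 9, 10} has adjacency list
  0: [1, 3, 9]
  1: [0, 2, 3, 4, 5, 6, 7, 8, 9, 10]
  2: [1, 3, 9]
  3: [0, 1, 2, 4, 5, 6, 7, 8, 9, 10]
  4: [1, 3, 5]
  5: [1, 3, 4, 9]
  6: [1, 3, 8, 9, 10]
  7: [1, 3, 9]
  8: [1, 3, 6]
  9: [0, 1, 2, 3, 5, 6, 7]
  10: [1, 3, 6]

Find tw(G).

3

A width-3 tree decomposition is:
Bags: B1 = {1, 3, 6, 8}  B2 = {1, 3, 6, 9}  B3 = {1, 3, 5, 9}  B4 = {1, 3, 4, 5}  B5 = {1, 3, 7, 9}  B6 = {1, 2, 3, 9}  B7 = {0, 1, 3, 9}  B8 = {1, 3, 6, 10}
Tree: B1–B2, B2–B3, B3–B4, B2–B5, B5–B6, B6–B7, B1–B8
Every bag has size at most 4, so the width is 4 − 1 = 3 and tw(G) ≤ 3. Conversely, {1, 3, 6, 8} is a clique of size 4, and the vertices of any clique must share a bag in every tree decomposition; so some bag has ≥ 4 vertices and tw(G) ≥ 3. Therefore the treewidth is 3.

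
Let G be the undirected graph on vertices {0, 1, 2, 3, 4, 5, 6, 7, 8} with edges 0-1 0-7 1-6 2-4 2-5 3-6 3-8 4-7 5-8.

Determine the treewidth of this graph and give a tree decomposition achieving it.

Every bag has size at most 3, so the width is 3 − 1 = 2 and tw(G) ≤ 2. Since 2–5–8–3–6–1–0–7–4–2 is a cycle in G, G is not acyclic. Forests are exactly the graphs of treewidth ≤ 1, so tw(G) ≥ 2. Therefore the treewidth is 2.

Treewidth 2.
Bags: B1 = {2, 5, 8}  B2 = {2, 3, 8}  B3 = {2, 3, 6}  B4 = {1, 2, 6}  B5 = {0, 1, 2}  B6 = {0, 2, 7}  B7 = {2, 4, 7}
Tree: B1–B2, B2–B3, B3–B4, B4–B5, B5–B6, B6–B7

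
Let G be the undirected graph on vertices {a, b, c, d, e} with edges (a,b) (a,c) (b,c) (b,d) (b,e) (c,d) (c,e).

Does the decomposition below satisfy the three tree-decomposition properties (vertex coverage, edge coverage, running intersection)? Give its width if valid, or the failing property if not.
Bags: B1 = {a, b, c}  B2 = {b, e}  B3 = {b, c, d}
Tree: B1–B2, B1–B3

A tree decomposition must satisfy three properties: every vertex lies in some bag; for every edge, both endpoints lie together in some bag; and for every vertex, the bags containing it form a connected subtree. Here edge (c,e) lies in no bag, so the decomposition is invalid.

No — edge (c,e) lies in no bag.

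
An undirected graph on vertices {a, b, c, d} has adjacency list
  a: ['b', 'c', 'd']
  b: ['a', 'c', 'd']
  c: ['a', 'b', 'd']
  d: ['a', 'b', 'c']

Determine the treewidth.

3

A width-3 tree decomposition is:
Bags: B1 = {a, b, c, d}
Tree: (single bag)
A single bag containing all 4 vertices is trivially a valid decomposition of width 3. On the other hand G contains the 4-clique {a, b, c, d}. A clique must lie in a single bag of any decomposition, so no decomposition can have width below 3. The upper and lower bounds meet at 3, so that is the treewidth.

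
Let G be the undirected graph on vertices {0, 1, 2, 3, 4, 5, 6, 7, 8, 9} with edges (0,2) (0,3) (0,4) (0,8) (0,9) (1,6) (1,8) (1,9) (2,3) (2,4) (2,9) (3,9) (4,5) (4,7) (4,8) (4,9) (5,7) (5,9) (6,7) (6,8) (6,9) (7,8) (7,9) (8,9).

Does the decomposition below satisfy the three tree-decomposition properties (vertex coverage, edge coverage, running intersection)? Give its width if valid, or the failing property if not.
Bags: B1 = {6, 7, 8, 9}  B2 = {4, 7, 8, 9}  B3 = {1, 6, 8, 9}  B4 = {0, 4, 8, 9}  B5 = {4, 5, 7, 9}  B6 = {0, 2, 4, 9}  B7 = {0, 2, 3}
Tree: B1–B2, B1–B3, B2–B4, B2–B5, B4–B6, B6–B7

No — edge (9,3) lies in no bag.

A tree decomposition must satisfy three properties: every vertex lies in some bag; for every edge, both endpoints lie together in some bag; and for every vertex, the bags containing it form a connected subtree. Here edge (9,3) lies in no bag, so the decomposition is invalid.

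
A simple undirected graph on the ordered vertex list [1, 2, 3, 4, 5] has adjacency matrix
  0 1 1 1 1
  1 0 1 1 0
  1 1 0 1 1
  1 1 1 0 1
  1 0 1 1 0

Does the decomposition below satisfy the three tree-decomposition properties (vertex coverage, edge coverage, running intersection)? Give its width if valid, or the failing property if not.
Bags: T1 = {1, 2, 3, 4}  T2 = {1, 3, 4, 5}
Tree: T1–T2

Vertex coverage: the bags together contain {1, 2, 3, 4, 5}, the full vertex set. Edge coverage: each edge of G has both endpoints in at least one bag. Running intersection: for every vertex, the bags containing it form a connected subtree. All three properties hold, so this is a valid tree decomposition of width max|bag| − 1 = 3, and hence tw(G) ≤ 3.

Yes; width 3.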